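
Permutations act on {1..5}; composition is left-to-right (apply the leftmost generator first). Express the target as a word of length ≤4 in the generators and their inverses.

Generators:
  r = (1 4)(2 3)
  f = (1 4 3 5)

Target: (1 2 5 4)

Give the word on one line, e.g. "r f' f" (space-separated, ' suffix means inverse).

  after r: (1 4)(2 3)
  after f: (1 3 2 5)
  after r: (1 2 5 4)

r f r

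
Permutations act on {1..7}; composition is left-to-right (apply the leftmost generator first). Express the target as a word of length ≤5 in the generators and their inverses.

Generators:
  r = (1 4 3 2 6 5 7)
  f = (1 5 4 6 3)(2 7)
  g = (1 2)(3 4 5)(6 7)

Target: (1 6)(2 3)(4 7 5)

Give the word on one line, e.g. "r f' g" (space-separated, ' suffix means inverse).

r' f' f' g'

  after r': (1 7 5 6 2 3 4)
  after f': (1 2 6 7)(3 5 4)
  after f': (1 7 3)(2 4 6)
  after g': (1 6)(2 3)(4 7 5)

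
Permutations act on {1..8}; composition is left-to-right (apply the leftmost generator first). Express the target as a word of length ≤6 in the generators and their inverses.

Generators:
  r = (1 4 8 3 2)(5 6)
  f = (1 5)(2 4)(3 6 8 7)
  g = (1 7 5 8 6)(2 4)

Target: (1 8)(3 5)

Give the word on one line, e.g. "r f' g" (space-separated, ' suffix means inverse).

  after g: (1 7 5 8 6)(2 4)
  after f': (1 8 3 7)(5 6)
  after f': (1 6)(2 4)(3 8 7 5)
  after g': (1 8)(3 5)

g f' f' g'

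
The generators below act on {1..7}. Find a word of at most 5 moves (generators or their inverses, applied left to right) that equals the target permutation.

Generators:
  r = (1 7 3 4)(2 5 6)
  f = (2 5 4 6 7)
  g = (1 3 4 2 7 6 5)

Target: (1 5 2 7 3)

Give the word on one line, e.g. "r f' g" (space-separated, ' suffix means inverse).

r g f f r

  after r: (1 7 3 4)(2 5 6)
  after g: (1 6 7 4 3 2)
  after f: (1 7 6 2)(3 5 4)
  after f: (1 2)(3 4)(5 6)
  after r: (1 5 2 7 3)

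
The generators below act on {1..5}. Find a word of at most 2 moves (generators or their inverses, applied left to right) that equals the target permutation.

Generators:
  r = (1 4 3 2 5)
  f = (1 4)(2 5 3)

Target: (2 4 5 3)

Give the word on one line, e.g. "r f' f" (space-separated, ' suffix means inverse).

f' r'

  after f': (1 4)(2 3 5)
  after r': (2 4 5 3)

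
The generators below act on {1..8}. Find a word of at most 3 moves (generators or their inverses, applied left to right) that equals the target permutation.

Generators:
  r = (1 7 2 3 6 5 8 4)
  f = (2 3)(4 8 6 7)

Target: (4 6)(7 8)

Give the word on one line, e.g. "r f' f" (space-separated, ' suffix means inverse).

  after f: (2 3)(4 8 6 7)
  after f: (4 6)(7 8)

f f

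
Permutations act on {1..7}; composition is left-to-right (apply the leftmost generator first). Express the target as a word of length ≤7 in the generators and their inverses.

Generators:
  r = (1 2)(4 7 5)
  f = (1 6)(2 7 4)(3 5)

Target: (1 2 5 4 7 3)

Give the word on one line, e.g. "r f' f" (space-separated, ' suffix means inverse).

f r r f' r

  after f: (1 6)(2 7 4)(3 5)
  after r: (1 6 2 5 3 4)
  after r: (1 6)(2 4)(3 7 5)
  after f': (2 7 3)
  after r: (1 2 5 4 7 3)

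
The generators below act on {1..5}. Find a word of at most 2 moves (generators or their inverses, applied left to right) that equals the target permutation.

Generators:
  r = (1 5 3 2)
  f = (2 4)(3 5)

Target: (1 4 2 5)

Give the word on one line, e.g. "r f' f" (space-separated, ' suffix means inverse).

  after r': (1 2 3 5)
  after f': (1 4 2 5)

r' f'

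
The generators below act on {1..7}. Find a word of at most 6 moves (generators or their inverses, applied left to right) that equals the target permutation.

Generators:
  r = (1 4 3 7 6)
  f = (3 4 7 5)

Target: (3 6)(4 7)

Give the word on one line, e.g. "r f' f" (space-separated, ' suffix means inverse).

  after r': (1 6 7 3 4)
  after f: (1 6 5 3 7 4)
  after r: (3 6 5 7)
  after f: (3 6)(4 7)

r' f r f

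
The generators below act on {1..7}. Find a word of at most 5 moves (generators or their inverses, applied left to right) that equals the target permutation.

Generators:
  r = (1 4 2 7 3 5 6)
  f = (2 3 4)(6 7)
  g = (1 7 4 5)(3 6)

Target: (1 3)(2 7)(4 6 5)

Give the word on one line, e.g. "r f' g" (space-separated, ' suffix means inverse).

g' g' g' r

  after g': (1 5 4 7)(3 6)
  after g': (1 4)(5 7)
  after g': (1 7 4 5)(3 6)
  after r: (1 3)(2 7)(4 6 5)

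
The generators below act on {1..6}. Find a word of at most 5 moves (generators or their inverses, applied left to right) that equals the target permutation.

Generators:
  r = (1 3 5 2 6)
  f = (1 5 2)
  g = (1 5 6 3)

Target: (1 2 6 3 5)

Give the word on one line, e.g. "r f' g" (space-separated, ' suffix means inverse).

g g r f f

  after g: (1 5 6 3)
  after g: (1 6)(3 5)
  after r: (2 6 3)
  after f: (1 5 2 6 3)
  after f: (1 2 6 3 5)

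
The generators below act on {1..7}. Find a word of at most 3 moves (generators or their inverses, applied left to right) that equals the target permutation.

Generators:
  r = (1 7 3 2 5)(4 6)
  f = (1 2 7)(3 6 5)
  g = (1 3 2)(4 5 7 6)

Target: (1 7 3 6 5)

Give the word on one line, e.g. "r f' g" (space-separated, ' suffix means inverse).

r' g

  after r': (1 5 2 3 7)(4 6)
  after g: (1 7 3 6 5)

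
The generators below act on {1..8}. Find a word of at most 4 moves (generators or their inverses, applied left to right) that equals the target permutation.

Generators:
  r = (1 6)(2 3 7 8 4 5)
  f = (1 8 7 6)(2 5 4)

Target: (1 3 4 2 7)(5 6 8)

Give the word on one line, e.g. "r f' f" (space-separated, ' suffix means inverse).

  after f: (1 8 7 6)(2 5 4)
  after r': (1 7)(2 4 5 8 3)
  after r': (1 3 5 7 6)(2 8)
  after f: (1 3 4 2 7)(5 6 8)

f r' r' f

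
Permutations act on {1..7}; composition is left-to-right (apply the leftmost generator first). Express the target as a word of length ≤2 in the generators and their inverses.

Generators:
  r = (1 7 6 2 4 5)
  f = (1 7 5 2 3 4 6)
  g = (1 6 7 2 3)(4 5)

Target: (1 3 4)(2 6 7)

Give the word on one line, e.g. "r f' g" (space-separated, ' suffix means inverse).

g' r

  after g': (1 3 2 7 6)(4 5)
  after r: (1 3 4)(2 6 7)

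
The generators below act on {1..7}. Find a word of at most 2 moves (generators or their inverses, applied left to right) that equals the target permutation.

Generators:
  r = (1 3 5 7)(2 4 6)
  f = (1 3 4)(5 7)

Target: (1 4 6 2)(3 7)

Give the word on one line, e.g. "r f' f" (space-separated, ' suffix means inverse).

  after r: (1 3 5 7)(2 4 6)
  after f: (1 4 6 2)(3 7)

r f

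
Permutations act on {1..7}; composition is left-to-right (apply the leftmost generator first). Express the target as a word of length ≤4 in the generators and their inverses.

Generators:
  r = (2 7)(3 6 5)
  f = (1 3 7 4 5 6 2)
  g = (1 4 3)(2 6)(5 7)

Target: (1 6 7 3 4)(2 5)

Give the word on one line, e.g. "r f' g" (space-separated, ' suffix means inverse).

g' r

  after g': (1 3 4)(2 6)(5 7)
  after r: (1 6 7 3 4)(2 5)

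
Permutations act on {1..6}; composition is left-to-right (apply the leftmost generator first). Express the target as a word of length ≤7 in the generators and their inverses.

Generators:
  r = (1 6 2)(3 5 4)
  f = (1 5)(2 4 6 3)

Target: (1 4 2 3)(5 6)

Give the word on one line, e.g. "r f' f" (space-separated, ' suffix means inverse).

  after f': (1 5)(2 3 6 4)
  after r: (1 4)(2 5 6 3)
  after f': (1 2)(4 5)
  after f': (1 3 6 4)(2 5)
  after r': (1 4 2 3)(5 6)

f' r f' f' r'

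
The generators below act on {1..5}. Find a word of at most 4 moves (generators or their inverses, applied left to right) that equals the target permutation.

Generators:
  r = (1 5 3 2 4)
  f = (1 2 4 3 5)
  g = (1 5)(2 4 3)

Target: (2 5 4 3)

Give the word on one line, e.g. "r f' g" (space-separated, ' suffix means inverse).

  after g': (1 5)(2 3 4)
  after r': (2 5 4 3)

g' r'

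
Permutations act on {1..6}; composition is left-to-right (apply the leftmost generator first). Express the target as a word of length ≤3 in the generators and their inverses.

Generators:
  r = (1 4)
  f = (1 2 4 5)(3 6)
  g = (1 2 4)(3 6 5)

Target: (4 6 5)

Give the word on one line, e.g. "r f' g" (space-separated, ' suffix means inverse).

  after f: (1 2 4 5)(3 6)
  after g': (4 6 5)

f g'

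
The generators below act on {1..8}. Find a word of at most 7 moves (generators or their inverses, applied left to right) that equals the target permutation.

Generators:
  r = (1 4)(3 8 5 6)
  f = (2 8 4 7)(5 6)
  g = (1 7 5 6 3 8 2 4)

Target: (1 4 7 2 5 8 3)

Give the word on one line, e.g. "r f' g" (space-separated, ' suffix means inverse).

  after g: (1 7 5 6 3 8 2 4)
  after f: (1 2 7 6 3 4)
  after r': (1 2 7 5 8 3)
  after r': (1 2 7 8 6 5 3 4)
  after g: (1 4 7 2 5 8 3)

g f r' r' g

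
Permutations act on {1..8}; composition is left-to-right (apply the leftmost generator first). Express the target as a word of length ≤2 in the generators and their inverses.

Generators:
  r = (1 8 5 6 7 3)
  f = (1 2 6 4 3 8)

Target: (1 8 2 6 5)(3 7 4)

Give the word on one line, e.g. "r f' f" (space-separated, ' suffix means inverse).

  after r': (1 3 7 6 5 8)
  after f: (1 8 2 6 5)(3 7 4)

r' f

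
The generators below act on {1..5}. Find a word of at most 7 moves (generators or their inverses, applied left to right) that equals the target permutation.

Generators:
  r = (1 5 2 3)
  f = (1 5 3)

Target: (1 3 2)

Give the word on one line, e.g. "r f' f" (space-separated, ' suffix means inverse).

  after f': (1 3 5)
  after r': (1 2 5 3)
  after f': (1 2)
  after r': (1 5)(2 3)
  after f: (1 3 2)

f' r' f' r' f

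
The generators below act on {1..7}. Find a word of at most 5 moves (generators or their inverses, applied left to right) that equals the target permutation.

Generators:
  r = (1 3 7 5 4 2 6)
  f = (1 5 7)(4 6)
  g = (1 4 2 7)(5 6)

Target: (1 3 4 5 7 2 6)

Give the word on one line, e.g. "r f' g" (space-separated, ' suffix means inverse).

  after g': (1 7 2 4)(5 6)
  after r': (1 3)(2 5)(4 6 7)
  after g: (1 3 4 5 7 2 6)

g' r' g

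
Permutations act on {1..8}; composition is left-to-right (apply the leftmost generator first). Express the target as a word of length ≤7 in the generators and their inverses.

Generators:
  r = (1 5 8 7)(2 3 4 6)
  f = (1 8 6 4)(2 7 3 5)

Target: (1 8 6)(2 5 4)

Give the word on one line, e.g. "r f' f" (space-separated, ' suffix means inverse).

  after r: (1 5 8 7)(2 3 4 6)
  after f': (1 3 6 5)(2 7 4 8)
  after f': (1 7 6 3 8 5 4)
  after r: (2 3 7)(4 5 6)
  after f: (1 8 6)(2 5 4)

r f' f' r f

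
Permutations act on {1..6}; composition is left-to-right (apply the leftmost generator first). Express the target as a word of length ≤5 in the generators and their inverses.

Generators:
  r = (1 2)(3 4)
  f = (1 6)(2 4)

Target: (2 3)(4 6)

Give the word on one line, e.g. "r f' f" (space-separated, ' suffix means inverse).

f' r' f

  after f': (1 6)(2 4)
  after r': (1 6 2 3 4)
  after f: (2 3)(4 6)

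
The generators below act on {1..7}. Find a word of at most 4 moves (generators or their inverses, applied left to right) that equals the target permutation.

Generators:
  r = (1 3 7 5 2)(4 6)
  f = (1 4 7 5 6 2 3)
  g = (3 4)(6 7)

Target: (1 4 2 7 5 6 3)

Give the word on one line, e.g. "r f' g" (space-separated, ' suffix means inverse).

  after g': (3 4)(6 7)
  after f': (1 3)(2 6 4)(5 7)
  after g: (1 4 2 7 5 6 3)

g' f' g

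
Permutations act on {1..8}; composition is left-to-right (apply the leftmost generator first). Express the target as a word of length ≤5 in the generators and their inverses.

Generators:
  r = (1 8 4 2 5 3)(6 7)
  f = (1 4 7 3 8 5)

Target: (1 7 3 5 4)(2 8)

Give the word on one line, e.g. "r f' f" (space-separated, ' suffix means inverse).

  after r: (1 8 4 2 5 3)(6 7)
  after r: (1 4 5)(2 3 8)
  after f: (1 7 3 5 4)(2 8)

r r f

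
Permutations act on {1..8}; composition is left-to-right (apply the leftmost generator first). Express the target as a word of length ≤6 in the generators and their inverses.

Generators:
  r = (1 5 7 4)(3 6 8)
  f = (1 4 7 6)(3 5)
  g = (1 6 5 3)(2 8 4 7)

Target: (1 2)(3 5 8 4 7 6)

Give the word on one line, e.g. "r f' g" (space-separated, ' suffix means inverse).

  after r: (1 5 7 4)(3 6 8)
  after g: (1 3 5 2 8)(4 6)
  after f': (1 5 2 8 6)(4 7)
  after r: (1 7)(2 3 6 5)
  after g: (1 2)(3 5 8 4 7 6)

r g f' r g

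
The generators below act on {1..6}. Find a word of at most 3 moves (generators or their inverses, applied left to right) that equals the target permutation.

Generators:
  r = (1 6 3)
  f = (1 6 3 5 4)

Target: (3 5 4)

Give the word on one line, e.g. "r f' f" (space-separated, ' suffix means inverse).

  after f: (1 6 3 5 4)
  after r: (1 3 5 4 6)
  after r: (3 5 4)

f r r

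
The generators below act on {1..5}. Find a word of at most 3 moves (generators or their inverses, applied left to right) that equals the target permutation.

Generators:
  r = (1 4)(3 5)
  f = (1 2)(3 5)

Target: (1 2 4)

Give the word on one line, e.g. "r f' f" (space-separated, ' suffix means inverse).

f r

  after f: (1 2)(3 5)
  after r: (1 2 4)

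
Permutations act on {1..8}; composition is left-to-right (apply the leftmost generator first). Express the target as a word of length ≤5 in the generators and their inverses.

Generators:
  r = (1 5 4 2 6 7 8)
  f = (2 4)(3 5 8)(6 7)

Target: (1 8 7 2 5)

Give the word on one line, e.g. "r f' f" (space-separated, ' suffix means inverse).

  after f: (2 4)(3 5 8)(6 7)
  after f: (3 8 5)
  after f: (2 4)(6 7)
  after r': (1 8 7 2 5)

f f f r'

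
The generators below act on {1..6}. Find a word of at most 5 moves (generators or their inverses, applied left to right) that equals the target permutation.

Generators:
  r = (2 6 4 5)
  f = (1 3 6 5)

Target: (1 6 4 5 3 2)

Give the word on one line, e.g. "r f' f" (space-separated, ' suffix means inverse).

r f' r f' r

  after r: (2 6 4 5)
  after f': (1 5 2 3)(4 6)
  after r: (1 2 3)(5 6)
  after f': (1 2)(3 5)
  after r: (1 6 4 5 3 2)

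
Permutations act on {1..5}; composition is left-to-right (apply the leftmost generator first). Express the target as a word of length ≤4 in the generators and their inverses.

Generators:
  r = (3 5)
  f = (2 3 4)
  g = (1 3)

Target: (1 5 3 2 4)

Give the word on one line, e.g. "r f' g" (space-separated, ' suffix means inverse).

  after f': (2 4 3)
  after g: (1 3 2 4)
  after r': (1 5 3 2 4)

f' g r'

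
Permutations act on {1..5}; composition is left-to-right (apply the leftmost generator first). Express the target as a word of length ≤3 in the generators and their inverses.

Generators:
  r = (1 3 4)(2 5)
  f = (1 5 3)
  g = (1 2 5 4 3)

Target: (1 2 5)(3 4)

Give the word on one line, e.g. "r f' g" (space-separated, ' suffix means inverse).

  after f: (1 5 3)
  after r': (1 2 5)(3 4)

f r'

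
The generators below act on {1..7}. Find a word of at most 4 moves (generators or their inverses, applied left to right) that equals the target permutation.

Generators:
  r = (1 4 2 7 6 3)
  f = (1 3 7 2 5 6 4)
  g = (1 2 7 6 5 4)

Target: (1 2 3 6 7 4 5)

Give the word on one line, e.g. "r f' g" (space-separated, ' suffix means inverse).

  after g': (1 4 5 6 7 2)
  after f: (2 3 7 5 4 6)
  after g: (1 2 3 6 7 4 5)

g' f g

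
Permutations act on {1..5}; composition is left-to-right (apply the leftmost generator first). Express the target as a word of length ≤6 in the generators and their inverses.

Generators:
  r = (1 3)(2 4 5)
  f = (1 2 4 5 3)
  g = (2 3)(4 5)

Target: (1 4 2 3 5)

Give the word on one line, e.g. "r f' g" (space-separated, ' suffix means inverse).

r' f f r

  after r': (1 3)(2 5 4)
  after f: (2 3)
  after f: (1 2)(3 4 5)
  after r: (1 4 2 3 5)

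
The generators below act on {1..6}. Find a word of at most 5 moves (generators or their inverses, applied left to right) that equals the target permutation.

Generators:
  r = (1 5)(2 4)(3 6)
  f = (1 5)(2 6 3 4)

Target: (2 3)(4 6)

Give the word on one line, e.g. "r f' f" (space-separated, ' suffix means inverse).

f' f' r r

  after f': (1 5)(2 4 3 6)
  after f': (2 3)(4 6)
  after r: (1 5)(2 6)(3 4)
  after r: (2 3)(4 6)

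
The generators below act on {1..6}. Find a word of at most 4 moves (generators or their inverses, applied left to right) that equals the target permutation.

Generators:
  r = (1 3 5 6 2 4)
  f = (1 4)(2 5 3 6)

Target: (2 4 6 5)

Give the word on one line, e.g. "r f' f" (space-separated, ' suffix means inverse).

f f r' f'

  after f: (1 4)(2 5 3 6)
  after f: (2 3)(5 6)
  after r': (1 4 2)(3 6)
  after f': (2 4 6 5)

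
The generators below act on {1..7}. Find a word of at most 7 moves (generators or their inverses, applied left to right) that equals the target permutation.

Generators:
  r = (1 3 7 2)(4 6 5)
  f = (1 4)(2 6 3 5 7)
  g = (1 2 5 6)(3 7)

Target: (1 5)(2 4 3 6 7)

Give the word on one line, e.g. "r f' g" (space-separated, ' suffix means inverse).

  after r': (1 2 7 3)(4 5 6)
  after g: (1 5)(2 3)(4 6)
  after f': (1 3 7 5 4 2 6)
  after g: (1 7 6 2)(4 5)
  after f': (1 5)(2 4 3 6 7)

r' g f' g f'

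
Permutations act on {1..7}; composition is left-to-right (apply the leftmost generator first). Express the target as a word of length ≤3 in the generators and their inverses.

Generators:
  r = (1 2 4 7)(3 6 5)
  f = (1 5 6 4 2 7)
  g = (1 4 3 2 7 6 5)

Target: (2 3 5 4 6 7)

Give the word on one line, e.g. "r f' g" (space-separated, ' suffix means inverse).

f' f' r'

  after f': (1 7 2 4 6 5)
  after f': (1 2 6)(4 5 7)
  after r': (2 3 5 4 6 7)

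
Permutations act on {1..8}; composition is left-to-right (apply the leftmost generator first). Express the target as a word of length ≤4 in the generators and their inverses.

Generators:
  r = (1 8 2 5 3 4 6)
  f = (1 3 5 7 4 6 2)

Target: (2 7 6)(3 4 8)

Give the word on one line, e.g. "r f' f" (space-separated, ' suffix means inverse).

f f r' f

  after f: (1 3 5 7 4 6 2)
  after f: (1 5 4 2 3 7 6)
  after r': (1 2 5 3 7 4 8)
  after f: (2 7 6)(3 4 8)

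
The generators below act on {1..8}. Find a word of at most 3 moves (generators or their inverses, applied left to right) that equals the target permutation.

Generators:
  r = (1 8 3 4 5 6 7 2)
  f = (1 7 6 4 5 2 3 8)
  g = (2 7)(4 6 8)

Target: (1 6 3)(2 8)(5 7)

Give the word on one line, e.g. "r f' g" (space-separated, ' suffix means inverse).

  after f: (1 7 6 4 5 2 3 8)
  after r': (1 6 3)(2 8)(5 7)

f r'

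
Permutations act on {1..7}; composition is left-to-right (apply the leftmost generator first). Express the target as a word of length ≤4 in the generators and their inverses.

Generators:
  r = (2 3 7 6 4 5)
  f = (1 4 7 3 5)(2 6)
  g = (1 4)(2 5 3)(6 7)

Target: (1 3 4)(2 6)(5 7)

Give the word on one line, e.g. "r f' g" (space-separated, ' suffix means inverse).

  after g: (1 4)(2 5 3)(6 7)
  after r': (1 6 3 5 2 4)
  after f: (1 2 7 3)(5 6)
  after g': (1 3 4)(2 6)(5 7)

g r' f g'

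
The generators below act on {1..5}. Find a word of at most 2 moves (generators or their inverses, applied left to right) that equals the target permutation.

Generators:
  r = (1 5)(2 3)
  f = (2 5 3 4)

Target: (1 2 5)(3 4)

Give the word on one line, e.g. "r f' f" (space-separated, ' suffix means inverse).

r f'

  after r: (1 5)(2 3)
  after f': (1 2 5)(3 4)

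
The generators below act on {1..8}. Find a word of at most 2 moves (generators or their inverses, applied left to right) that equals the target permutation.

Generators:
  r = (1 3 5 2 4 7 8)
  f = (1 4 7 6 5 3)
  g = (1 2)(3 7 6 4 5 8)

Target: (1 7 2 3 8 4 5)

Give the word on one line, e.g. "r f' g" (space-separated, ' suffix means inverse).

r' r'

  after r': (1 8 7 4 2 5 3)
  after r': (1 7 2 3 8 4 5)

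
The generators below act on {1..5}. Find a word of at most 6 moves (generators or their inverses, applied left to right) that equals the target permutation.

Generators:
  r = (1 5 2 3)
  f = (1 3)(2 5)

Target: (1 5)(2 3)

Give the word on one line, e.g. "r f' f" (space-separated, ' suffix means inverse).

f r f f r

  after f: (1 3)(2 5)
  after r: (3 5)
  after f: (1 3 2 5)
  after f: (3 5)
  after r: (1 5)(2 3)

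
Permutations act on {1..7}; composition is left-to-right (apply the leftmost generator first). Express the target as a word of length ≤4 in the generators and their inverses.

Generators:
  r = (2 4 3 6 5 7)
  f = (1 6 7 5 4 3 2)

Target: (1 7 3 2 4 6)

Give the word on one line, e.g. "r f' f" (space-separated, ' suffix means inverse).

  after f': (1 2 3 4 5 7 6)
  after r': (1 7 3 2 4 6)

f' r'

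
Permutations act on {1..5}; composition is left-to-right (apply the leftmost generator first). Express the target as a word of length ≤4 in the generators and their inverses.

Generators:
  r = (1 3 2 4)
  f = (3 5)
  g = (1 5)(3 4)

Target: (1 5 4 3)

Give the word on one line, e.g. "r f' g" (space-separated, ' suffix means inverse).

  after f': (3 5)
  after g: (1 5 4 3)

f' g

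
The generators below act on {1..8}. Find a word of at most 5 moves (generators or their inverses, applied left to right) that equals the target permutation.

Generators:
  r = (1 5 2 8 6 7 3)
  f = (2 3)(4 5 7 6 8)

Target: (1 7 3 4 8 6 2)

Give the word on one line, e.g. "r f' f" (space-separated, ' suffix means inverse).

f' r f

  after f': (2 3)(4 8 6 7 5)
  after r: (1 5 4 6 3 8 7 2)
  after f: (1 7 3 4 8 6 2)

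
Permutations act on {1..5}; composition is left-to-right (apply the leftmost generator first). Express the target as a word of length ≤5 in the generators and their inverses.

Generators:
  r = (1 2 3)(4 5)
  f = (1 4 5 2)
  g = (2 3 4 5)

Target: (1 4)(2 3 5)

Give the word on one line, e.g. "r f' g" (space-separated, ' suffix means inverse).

f' r' f' r' f

  after f': (1 2 5 4)
  after r': (2 4 3)
  after f': (1 2)(3 5 4)
  after r': (2 3 4)
  after f: (1 4)(2 3 5)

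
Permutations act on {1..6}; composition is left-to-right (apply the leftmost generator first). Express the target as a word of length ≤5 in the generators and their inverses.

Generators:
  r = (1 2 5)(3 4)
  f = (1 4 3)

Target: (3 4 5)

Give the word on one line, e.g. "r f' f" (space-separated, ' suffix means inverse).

  after r: (1 2 5)(3 4)
  after f: (1 2 5 4)
  after r': (3 4 5)

r f r'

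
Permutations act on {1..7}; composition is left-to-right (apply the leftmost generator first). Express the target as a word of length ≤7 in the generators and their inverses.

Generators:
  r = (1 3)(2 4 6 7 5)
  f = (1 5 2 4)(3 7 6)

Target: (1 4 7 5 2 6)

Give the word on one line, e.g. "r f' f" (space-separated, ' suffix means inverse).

r r f f f

  after r: (1 3)(2 4 6 7 5)
  after r: (2 6 5 4 7)
  after f: (1 5)(2 3 7 4 6)
  after f: (1 2 7)(3 6 4)
  after f: (1 4 7 5 2 6)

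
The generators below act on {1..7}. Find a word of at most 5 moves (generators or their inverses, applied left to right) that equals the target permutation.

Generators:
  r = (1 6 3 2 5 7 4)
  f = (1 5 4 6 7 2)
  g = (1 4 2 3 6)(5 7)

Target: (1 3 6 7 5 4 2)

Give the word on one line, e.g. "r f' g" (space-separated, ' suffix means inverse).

  after r: (1 6 3 2 5 7 4)
  after g: (2 7)
  after f': (1 2 6 4 5)
  after r': (1 3 6 7 5 4 2)

r g f' r'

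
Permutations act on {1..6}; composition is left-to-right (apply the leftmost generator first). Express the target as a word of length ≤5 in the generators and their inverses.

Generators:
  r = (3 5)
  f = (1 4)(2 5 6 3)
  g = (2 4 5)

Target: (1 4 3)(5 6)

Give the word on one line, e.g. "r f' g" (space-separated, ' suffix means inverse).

r' g' r' f r'

  after r': (3 5)
  after g': (2 5 3 4)
  after r': (2 3 4)
  after f: (1 4 5 6 3)
  after r': (1 4 3)(5 6)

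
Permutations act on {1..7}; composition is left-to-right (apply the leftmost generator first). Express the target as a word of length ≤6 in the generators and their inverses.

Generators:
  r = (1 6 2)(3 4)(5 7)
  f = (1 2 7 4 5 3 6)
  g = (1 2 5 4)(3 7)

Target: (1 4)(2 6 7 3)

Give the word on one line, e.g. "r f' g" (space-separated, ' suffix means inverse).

g' f' r' f r'

  after g': (1 4 5 2)(3 7)
  after f': (1 7 5)(2 6 3)
  after r': (1 5 2)(3 6 4)
  after f: (1 3)(4 6 5 7)
  after r': (1 4)(2 6 7 3)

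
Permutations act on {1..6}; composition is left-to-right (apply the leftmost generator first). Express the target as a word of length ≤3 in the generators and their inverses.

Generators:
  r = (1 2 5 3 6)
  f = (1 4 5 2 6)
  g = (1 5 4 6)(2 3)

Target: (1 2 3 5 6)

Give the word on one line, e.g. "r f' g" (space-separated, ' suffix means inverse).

  after g': (1 6 4 5)(2 3)
  after f': (1 2 3 5 6)

g' f'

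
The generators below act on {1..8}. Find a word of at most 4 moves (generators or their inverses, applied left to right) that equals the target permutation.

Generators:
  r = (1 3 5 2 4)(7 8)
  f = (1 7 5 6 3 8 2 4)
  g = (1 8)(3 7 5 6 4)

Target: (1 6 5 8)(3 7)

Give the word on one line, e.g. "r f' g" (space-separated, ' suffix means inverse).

r f'

  after r: (1 3 5 2 4)(7 8)
  after f': (1 6 5 8)(3 7)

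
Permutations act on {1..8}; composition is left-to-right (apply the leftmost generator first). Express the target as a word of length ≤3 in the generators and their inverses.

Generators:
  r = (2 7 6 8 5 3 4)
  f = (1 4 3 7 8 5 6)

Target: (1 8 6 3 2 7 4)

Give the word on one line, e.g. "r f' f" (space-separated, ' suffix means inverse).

f' r

  after f': (1 6 5 8 7 3 4)
  after r: (1 8 6 3 2 7 4)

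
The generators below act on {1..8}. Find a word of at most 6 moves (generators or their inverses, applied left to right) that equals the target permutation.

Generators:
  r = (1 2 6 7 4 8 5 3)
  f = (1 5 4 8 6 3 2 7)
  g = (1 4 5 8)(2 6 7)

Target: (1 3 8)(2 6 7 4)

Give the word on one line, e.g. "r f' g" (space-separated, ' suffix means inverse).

  after f': (1 7 2 3 6 8 4 5)
  after r': (1 6 4 8 7)(2 5 3)
  after g': (1 2 4 5 3 7 8 6)
  after r: (1 6 2 8 7 5)(3 4)
  after f: (1 3 8)(2 6 7 4)

f' r' g' r f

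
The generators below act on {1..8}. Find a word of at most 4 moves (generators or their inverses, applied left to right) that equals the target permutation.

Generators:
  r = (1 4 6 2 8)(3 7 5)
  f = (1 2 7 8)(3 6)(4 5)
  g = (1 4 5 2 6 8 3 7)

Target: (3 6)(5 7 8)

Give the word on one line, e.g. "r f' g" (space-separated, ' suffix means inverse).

g f r' g

  after g: (1 4 5 2 6 8 3 7)
  after f: (1 5 7 2 3 8 6)
  after r': (1 7 6 8 4)(2 5 3)
  after g: (3 6)(5 7 8)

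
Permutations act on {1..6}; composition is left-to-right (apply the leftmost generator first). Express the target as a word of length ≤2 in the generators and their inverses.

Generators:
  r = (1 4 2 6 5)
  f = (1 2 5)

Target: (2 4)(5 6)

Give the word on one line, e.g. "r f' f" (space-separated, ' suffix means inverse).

f' r

  after f': (1 5 2)
  after r: (2 4)(5 6)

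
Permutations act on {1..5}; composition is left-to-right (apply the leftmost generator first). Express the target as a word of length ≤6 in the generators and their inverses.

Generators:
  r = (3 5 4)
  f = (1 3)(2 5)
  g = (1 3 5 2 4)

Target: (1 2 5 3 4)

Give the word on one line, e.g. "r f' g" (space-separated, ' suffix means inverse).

  after g: (1 3 5 2 4)
  after g: (1 5 4 3 2)
  after f: (1 2 3 5 4)
  after r: (1 2 5 3 4)

g g f r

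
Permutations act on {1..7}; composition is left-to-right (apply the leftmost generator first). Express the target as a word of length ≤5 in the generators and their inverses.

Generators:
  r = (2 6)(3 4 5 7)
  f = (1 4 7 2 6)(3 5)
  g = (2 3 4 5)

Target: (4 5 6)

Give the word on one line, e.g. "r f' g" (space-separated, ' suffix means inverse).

g f' g f r'

  after g: (2 3 4 5)
  after f': (1 6 2 5 7 4 3)
  after g: (1 6 3)(5 7)
  after f: (2 6 5)(3 4 7)
  after r': (4 5 6)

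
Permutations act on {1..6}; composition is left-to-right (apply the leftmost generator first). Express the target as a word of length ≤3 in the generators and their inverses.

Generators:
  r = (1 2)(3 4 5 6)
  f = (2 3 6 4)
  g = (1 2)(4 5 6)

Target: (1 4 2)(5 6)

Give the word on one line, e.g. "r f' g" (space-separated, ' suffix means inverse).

  after r': (1 2)(3 6 5 4)
  after f': (1 4 2)(5 6)

r' f'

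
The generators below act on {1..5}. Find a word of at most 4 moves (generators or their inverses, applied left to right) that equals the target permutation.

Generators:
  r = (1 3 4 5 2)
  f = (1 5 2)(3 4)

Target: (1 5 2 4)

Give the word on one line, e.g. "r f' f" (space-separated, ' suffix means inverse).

  after f': (1 2 5)(3 4)
  after r': (1 5 2 4)

f' r'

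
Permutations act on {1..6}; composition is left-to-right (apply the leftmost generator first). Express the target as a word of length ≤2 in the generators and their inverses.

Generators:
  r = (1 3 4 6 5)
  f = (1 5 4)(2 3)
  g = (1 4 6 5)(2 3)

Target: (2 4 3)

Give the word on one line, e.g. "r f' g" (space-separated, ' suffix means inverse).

  after g': (1 5 6 4)(2 3)
  after r: (2 4 3)

g' r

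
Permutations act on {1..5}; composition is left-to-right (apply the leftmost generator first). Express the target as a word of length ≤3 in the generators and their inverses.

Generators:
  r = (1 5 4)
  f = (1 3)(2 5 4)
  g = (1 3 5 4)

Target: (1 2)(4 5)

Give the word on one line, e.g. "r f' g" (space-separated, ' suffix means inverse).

  after g': (1 4 5 3)
  after f: (1 2 5)
  after r': (1 2)(4 5)

g' f r'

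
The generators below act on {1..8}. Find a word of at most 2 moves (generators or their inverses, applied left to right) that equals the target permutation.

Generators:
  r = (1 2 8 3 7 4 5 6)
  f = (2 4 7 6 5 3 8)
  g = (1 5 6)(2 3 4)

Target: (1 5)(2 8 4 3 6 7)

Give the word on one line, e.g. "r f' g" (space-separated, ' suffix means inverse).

  after f': (2 8 3 5 6 7 4)
  after g: (1 5)(2 8 4 3 6 7)

f' g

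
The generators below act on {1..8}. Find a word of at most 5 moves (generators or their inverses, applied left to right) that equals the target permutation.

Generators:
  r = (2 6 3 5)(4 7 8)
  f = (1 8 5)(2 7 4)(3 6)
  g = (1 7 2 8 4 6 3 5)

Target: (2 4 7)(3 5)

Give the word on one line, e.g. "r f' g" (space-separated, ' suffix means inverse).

  after r': (2 5 3 6)(4 8 7)
  after f': (1 5 6 4)(2 8)
  after g: (2 4 7)(3 5)

r' f' g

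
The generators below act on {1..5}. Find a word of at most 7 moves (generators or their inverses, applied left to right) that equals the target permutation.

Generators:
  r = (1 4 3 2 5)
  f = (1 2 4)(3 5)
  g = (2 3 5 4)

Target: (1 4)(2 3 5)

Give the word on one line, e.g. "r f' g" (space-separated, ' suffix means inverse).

  after g: (2 3 5 4)
  after g: (2 5)(3 4)
  after f': (1 4 5)(2 3)
  after g: (1 2 5)
  after f: (1 4)(2 3 5)

g g f' g f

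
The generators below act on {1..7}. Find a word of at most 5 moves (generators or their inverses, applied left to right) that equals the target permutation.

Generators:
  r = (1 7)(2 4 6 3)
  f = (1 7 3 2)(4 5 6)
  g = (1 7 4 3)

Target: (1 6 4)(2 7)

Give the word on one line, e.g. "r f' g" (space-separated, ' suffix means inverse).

g' g' r g'

  after g': (1 3 4 7)
  after g': (1 4)(3 7)
  after r: (1 6 3)(2 4 7)
  after g': (1 6 4)(2 7)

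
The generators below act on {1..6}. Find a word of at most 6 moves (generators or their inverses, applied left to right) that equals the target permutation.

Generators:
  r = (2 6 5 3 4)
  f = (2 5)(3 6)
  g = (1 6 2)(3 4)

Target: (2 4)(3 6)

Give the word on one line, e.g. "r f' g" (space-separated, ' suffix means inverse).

f r' f' r f

  after f: (2 5)(3 6)
  after r': (2 6 5 4 3)
  after f': (2 3 5 4 6)
  after r: (2 4 5)
  after f: (2 4)(3 6)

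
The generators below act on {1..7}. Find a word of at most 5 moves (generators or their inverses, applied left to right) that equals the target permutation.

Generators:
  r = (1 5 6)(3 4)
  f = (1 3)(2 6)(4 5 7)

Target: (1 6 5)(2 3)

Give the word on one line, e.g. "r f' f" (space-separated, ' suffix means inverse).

r' f r' r' f'

  after r': (1 6 5)(3 4)
  after f: (1 2 6 7 4)(3 5)
  after r': (1 2 5 4 6 7 3)
  after r': (1 2)(3 6 7 4 5)
  after f': (1 6 5)(2 3)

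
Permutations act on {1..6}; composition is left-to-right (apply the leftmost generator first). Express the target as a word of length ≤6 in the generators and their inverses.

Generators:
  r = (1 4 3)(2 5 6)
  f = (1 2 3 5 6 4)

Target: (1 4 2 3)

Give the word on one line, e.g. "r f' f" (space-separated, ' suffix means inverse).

  after f: (1 2 3 5 6 4)
  after r: (1 5 2)(3 6)
  after f: (1 6 5 3 4)
  after f: (1 4 2 3)

f r f f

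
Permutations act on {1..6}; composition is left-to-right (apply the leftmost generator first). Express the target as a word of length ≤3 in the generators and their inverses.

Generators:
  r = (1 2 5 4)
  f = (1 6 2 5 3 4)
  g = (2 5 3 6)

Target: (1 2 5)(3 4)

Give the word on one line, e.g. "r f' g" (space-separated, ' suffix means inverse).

r f g'

  after r: (1 2 5 4)
  after f: (1 5)(2 3 4 6)
  after g': (1 2 5)(3 4)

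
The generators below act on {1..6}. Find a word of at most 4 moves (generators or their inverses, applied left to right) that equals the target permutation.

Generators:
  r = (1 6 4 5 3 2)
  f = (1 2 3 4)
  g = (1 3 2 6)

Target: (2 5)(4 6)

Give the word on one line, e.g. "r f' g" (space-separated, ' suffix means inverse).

r' g' f' r

  after r': (1 2 3 5 4 6)
  after g': (1 3 5 4 2)
  after f': (1 2 4)(3 5)
  after r: (2 5)(4 6)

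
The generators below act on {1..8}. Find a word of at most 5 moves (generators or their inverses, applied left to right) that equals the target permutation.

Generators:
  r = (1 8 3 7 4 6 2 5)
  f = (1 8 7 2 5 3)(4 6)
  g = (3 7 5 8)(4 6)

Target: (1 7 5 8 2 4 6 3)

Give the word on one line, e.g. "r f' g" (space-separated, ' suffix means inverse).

g' r' g'

  after g': (3 8 5 7)(4 6)
  after r': (1 5 3)(2 6 7 8)
  after g': (1 7 5 8 2 4 6 3)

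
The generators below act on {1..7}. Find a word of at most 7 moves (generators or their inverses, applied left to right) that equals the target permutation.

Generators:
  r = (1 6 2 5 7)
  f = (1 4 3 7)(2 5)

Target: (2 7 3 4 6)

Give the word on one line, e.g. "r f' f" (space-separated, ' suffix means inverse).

f' r' r' r' r'

  after f': (1 7 3 4)(2 5)
  after r': (1 5 6)(3 4 7)
  after r': (1 2 6 7 3 4 5)
  after r': (1 6 5 7 3 4 2)
  after r': (2 7 3 4 6)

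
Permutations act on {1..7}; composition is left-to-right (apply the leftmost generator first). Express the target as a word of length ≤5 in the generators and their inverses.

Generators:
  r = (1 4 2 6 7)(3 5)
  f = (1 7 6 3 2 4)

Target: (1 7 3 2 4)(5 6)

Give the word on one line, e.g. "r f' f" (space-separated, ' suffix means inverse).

f r' f'

  after f: (1 7 6 3 2 4)
  after r': (1 6 5 3 4 7 2)
  after f': (1 7 3 2 4)(5 6)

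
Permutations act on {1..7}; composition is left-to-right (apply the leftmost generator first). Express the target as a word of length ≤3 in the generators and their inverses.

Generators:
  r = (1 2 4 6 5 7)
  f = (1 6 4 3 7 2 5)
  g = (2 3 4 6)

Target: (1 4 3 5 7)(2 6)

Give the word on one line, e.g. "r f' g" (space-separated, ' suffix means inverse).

f r'

  after f: (1 6 4 3 7 2 5)
  after r': (1 4 3 5 7)(2 6)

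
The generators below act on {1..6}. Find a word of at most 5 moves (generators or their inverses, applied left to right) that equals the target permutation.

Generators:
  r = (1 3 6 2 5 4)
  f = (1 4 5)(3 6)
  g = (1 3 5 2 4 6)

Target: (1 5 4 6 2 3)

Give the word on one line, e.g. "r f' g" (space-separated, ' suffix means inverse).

f r' f f r'

  after f: (1 4 5)(3 6)
  after r': (1 5 4 2 6)
  after f: (2 3 6 4)
  after f: (1 4 2 6 5)
  after r': (1 5 4 6 2 3)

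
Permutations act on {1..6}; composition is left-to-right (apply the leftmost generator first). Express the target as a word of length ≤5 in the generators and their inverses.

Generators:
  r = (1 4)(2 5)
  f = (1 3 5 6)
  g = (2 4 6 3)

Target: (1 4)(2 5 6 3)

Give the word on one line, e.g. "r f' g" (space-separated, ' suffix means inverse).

f' r g'

  after f': (1 6 5 3)
  after r: (1 6 2 5 3 4)
  after g': (1 4)(2 5 6 3)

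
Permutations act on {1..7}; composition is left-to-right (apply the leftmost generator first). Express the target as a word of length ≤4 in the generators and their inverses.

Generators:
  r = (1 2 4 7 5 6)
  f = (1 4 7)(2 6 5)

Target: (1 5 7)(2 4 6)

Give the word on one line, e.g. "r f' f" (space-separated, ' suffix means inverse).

r f' f' r'

  after r: (1 2 4 7 5 6)
  after f': (1 5 2)(6 7)
  after f': (1 6 4)(2 7)
  after r': (1 5 7)(2 4 6)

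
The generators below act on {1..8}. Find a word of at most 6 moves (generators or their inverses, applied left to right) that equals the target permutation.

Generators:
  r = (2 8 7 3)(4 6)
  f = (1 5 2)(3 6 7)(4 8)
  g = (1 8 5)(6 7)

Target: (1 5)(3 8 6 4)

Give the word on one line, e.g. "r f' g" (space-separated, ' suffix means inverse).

r g f' f' g

  after r: (2 8 7 3)(4 6)
  after g: (1 8 6 4 7 3 2 5)
  after f': (1 4 6 8 3 5 2)
  after f': (1 8 7 6 4 3)
  after g: (1 5)(3 8 6 4)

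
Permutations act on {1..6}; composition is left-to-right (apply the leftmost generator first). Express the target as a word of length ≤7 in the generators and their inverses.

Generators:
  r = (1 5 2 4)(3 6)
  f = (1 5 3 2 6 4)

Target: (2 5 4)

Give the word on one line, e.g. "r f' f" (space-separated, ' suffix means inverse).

  after r: (1 5 2 4)(3 6)
  after f: (1 3 4 5 6 2)
  after r': (1 6 5 3 2 4)
  after f: (1 4 5 2)(3 6)
  after r: (2 5 4)

r f r' f r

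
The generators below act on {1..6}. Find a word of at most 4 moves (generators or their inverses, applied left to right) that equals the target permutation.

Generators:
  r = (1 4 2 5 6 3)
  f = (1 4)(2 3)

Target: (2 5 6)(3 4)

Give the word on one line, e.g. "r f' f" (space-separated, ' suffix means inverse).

  after r: (1 4 2 5 6 3)
  after f: (2 5 6)(3 4)

r f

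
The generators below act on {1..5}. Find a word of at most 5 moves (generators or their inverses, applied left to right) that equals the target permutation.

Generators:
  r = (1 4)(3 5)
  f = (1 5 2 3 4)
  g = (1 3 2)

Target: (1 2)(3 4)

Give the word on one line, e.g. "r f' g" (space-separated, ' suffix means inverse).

  after f': (1 4 3 2 5)
  after r': (2 3)(4 5)
  after f: (1 5)(2 4)
  after f: (1 2)(3 4)

f' r' f f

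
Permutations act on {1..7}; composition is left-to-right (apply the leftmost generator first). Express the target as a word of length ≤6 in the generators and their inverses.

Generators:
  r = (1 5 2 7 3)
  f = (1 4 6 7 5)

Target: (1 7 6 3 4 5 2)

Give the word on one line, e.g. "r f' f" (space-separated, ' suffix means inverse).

  after f': (1 5 7 6 4)
  after f': (1 7 4 5 6)
  after r: (1 3)(2 7 4)(5 6)
  after f: (1 3 4 2 5 7 6)
  after r': (1 7 6 3 4 5 2)

f' f' r f r'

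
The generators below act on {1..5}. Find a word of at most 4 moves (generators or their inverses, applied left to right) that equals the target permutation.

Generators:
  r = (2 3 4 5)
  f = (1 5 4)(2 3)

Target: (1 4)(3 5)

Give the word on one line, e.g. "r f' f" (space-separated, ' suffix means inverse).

r f'

  after r: (2 3 4 5)
  after f': (1 4)(3 5)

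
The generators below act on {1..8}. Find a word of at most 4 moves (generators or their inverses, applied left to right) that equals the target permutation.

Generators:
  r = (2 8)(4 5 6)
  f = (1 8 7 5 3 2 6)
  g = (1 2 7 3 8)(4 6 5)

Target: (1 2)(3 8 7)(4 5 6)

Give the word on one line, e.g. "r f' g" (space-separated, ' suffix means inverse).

  after r': (2 8)(4 6 5)
  after g: (1 2)(3 8 7)(4 5 6)

r' g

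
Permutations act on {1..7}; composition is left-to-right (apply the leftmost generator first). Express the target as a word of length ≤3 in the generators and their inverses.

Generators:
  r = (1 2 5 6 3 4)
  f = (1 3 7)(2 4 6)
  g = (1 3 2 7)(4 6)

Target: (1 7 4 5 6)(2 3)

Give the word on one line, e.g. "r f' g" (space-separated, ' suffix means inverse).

f' r

  after f': (1 7 3)(2 6 4)
  after r: (1 7 4 5 6)(2 3)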